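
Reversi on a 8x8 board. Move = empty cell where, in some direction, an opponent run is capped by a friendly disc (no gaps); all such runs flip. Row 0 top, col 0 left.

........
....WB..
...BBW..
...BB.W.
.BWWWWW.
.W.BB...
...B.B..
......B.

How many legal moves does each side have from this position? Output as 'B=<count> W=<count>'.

-- B to move --
(0,3): no bracket -> illegal
(0,4): flips 1 -> legal
(0,5): flips 1 -> legal
(1,3): flips 1 -> legal
(1,6): flips 1 -> legal
(2,6): flips 1 -> legal
(2,7): flips 2 -> legal
(3,1): flips 1 -> legal
(3,2): flips 1 -> legal
(3,5): flips 2 -> legal
(3,7): no bracket -> illegal
(4,0): no bracket -> illegal
(4,7): flips 5 -> legal
(5,0): no bracket -> illegal
(5,2): flips 1 -> legal
(5,5): flips 1 -> legal
(5,6): flips 1 -> legal
(5,7): no bracket -> illegal
(6,0): flips 2 -> legal
(6,1): flips 1 -> legal
(6,2): no bracket -> illegal
B mobility = 15
-- W to move --
(0,4): no bracket -> illegal
(0,5): flips 1 -> legal
(0,6): flips 3 -> legal
(1,2): flips 2 -> legal
(1,3): flips 2 -> legal
(1,6): flips 1 -> legal
(2,2): flips 3 -> legal
(2,6): no bracket -> illegal
(3,0): no bracket -> illegal
(3,1): flips 1 -> legal
(3,2): flips 1 -> legal
(3,5): no bracket -> illegal
(4,0): flips 1 -> legal
(5,0): no bracket -> illegal
(5,2): no bracket -> illegal
(5,5): no bracket -> illegal
(5,6): no bracket -> illegal
(6,2): flips 1 -> legal
(6,4): flips 2 -> legal
(6,6): no bracket -> illegal
(6,7): no bracket -> illegal
(7,2): flips 2 -> legal
(7,3): flips 2 -> legal
(7,4): no bracket -> illegal
(7,5): no bracket -> illegal
(7,7): no bracket -> illegal
W mobility = 13

Answer: B=15 W=13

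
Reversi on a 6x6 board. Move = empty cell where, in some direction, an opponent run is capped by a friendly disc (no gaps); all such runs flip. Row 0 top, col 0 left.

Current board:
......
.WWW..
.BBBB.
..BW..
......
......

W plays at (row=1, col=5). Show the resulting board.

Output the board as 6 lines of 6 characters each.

Place W at (1,5); scan 8 dirs for brackets.
Dir NW: first cell '.' (not opp) -> no flip
Dir N: first cell '.' (not opp) -> no flip
Dir NE: edge -> no flip
Dir W: first cell '.' (not opp) -> no flip
Dir E: edge -> no flip
Dir SW: opp run (2,4) capped by W -> flip
Dir S: first cell '.' (not opp) -> no flip
Dir SE: edge -> no flip
All flips: (2,4)

Answer: ......
.WWW.W
.BBBW.
..BW..
......
......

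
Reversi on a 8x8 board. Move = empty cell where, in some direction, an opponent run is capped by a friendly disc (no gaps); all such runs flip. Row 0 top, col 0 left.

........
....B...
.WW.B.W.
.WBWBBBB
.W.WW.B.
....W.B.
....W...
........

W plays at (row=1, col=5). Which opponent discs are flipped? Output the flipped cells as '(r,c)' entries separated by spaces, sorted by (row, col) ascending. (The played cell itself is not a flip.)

Answer: (2,4)

Derivation:
Dir NW: first cell '.' (not opp) -> no flip
Dir N: first cell '.' (not opp) -> no flip
Dir NE: first cell '.' (not opp) -> no flip
Dir W: opp run (1,4), next='.' -> no flip
Dir E: first cell '.' (not opp) -> no flip
Dir SW: opp run (2,4) capped by W -> flip
Dir S: first cell '.' (not opp) -> no flip
Dir SE: first cell 'W' (not opp) -> no flip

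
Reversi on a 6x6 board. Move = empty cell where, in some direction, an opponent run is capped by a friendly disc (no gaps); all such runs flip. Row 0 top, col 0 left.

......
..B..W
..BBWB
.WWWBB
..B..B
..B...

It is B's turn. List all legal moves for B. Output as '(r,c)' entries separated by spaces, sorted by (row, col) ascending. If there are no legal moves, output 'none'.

(0,4): no bracket -> illegal
(0,5): flips 1 -> legal
(1,3): flips 1 -> legal
(1,4): flips 1 -> legal
(2,0): flips 1 -> legal
(2,1): no bracket -> illegal
(3,0): flips 3 -> legal
(4,0): flips 1 -> legal
(4,1): flips 1 -> legal
(4,3): flips 1 -> legal
(4,4): flips 1 -> legal

Answer: (0,5) (1,3) (1,4) (2,0) (3,0) (4,0) (4,1) (4,3) (4,4)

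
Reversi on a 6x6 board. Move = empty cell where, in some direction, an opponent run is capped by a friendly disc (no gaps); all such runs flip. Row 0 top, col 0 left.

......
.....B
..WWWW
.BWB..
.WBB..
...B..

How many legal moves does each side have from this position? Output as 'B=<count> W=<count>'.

Answer: B=7 W=9

Derivation:
-- B to move --
(1,1): flips 1 -> legal
(1,2): flips 2 -> legal
(1,3): flips 2 -> legal
(1,4): no bracket -> illegal
(2,1): flips 1 -> legal
(3,0): no bracket -> illegal
(3,4): no bracket -> illegal
(3,5): flips 1 -> legal
(4,0): flips 1 -> legal
(5,0): no bracket -> illegal
(5,1): flips 1 -> legal
(5,2): no bracket -> illegal
B mobility = 7
-- W to move --
(0,4): no bracket -> illegal
(0,5): flips 1 -> legal
(1,4): no bracket -> illegal
(2,0): no bracket -> illegal
(2,1): flips 1 -> legal
(3,0): flips 1 -> legal
(3,4): flips 1 -> legal
(4,0): flips 1 -> legal
(4,4): flips 3 -> legal
(5,1): flips 2 -> legal
(5,2): flips 1 -> legal
(5,4): flips 1 -> legal
W mobility = 9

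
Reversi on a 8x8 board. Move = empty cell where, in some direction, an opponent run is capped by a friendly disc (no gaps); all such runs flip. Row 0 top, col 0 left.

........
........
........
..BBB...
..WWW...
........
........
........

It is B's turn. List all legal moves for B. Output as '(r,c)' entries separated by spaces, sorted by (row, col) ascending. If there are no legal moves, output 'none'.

Answer: (5,1) (5,2) (5,3) (5,4) (5,5)

Derivation:
(3,1): no bracket -> illegal
(3,5): no bracket -> illegal
(4,1): no bracket -> illegal
(4,5): no bracket -> illegal
(5,1): flips 1 -> legal
(5,2): flips 2 -> legal
(5,3): flips 1 -> legal
(5,4): flips 2 -> legal
(5,5): flips 1 -> legal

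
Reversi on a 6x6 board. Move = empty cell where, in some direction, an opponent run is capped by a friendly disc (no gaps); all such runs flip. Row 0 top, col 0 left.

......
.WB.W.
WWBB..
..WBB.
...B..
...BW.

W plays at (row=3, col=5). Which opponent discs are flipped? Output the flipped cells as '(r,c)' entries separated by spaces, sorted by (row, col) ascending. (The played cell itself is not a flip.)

Dir NW: first cell '.' (not opp) -> no flip
Dir N: first cell '.' (not opp) -> no flip
Dir NE: edge -> no flip
Dir W: opp run (3,4) (3,3) capped by W -> flip
Dir E: edge -> no flip
Dir SW: first cell '.' (not opp) -> no flip
Dir S: first cell '.' (not opp) -> no flip
Dir SE: edge -> no flip

Answer: (3,3) (3,4)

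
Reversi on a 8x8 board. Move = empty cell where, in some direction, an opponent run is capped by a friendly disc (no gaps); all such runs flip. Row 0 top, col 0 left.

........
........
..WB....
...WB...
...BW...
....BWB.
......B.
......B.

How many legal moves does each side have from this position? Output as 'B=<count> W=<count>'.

-- B to move --
(1,1): flips 4 -> legal
(1,2): no bracket -> illegal
(1,3): no bracket -> illegal
(2,1): flips 1 -> legal
(2,4): no bracket -> illegal
(3,1): no bracket -> illegal
(3,2): flips 1 -> legal
(3,5): no bracket -> illegal
(4,2): no bracket -> illegal
(4,5): flips 1 -> legal
(4,6): no bracket -> illegal
(5,3): no bracket -> illegal
(6,4): no bracket -> illegal
(6,5): no bracket -> illegal
B mobility = 4
-- W to move --
(1,2): no bracket -> illegal
(1,3): flips 1 -> legal
(1,4): no bracket -> illegal
(2,4): flips 2 -> legal
(2,5): no bracket -> illegal
(3,2): no bracket -> illegal
(3,5): flips 1 -> legal
(4,2): flips 1 -> legal
(4,5): no bracket -> illegal
(4,6): no bracket -> illegal
(4,7): no bracket -> illegal
(5,2): no bracket -> illegal
(5,3): flips 2 -> legal
(5,7): flips 1 -> legal
(6,3): no bracket -> illegal
(6,4): flips 1 -> legal
(6,5): no bracket -> illegal
(6,7): no bracket -> illegal
(7,5): no bracket -> illegal
(7,7): flips 1 -> legal
W mobility = 8

Answer: B=4 W=8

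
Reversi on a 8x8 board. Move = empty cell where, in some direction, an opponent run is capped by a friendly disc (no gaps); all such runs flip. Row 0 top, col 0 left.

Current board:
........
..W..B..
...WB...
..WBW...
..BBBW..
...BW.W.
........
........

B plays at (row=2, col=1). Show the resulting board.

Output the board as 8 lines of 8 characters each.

Answer: ........
..W..B..
.B.WB...
..BBW...
..BBBW..
...BW.W.
........
........

Derivation:
Place B at (2,1); scan 8 dirs for brackets.
Dir NW: first cell '.' (not opp) -> no flip
Dir N: first cell '.' (not opp) -> no flip
Dir NE: opp run (1,2), next='.' -> no flip
Dir W: first cell '.' (not opp) -> no flip
Dir E: first cell '.' (not opp) -> no flip
Dir SW: first cell '.' (not opp) -> no flip
Dir S: first cell '.' (not opp) -> no flip
Dir SE: opp run (3,2) capped by B -> flip
All flips: (3,2)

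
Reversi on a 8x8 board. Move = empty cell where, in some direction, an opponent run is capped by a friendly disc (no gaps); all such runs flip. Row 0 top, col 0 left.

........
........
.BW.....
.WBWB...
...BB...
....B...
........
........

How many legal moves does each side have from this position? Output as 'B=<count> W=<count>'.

-- B to move --
(1,1): flips 2 -> legal
(1,2): flips 1 -> legal
(1,3): no bracket -> illegal
(2,0): no bracket -> illegal
(2,3): flips 2 -> legal
(2,4): no bracket -> illegal
(3,0): flips 1 -> legal
(4,0): no bracket -> illegal
(4,1): flips 1 -> legal
(4,2): no bracket -> illegal
B mobility = 5
-- W to move --
(1,0): no bracket -> illegal
(1,1): flips 1 -> legal
(1,2): no bracket -> illegal
(2,0): flips 1 -> legal
(2,3): no bracket -> illegal
(2,4): no bracket -> illegal
(2,5): no bracket -> illegal
(3,0): no bracket -> illegal
(3,5): flips 1 -> legal
(4,1): no bracket -> illegal
(4,2): flips 1 -> legal
(4,5): no bracket -> illegal
(5,2): no bracket -> illegal
(5,3): flips 1 -> legal
(5,5): flips 1 -> legal
(6,3): no bracket -> illegal
(6,4): no bracket -> illegal
(6,5): no bracket -> illegal
W mobility = 6

Answer: B=5 W=6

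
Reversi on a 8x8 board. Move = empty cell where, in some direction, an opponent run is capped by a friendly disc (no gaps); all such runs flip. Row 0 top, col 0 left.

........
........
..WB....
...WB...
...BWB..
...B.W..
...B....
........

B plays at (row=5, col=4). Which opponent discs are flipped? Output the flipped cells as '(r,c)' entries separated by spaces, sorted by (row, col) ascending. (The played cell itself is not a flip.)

Dir NW: first cell 'B' (not opp) -> no flip
Dir N: opp run (4,4) capped by B -> flip
Dir NE: first cell 'B' (not opp) -> no flip
Dir W: first cell 'B' (not opp) -> no flip
Dir E: opp run (5,5), next='.' -> no flip
Dir SW: first cell 'B' (not opp) -> no flip
Dir S: first cell '.' (not opp) -> no flip
Dir SE: first cell '.' (not opp) -> no flip

Answer: (4,4)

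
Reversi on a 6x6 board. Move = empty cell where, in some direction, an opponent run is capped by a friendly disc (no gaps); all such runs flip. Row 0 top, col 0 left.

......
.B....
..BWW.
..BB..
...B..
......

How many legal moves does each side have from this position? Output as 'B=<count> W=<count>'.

-- B to move --
(1,2): no bracket -> illegal
(1,3): flips 1 -> legal
(1,4): flips 1 -> legal
(1,5): flips 1 -> legal
(2,5): flips 2 -> legal
(3,4): no bracket -> illegal
(3,5): no bracket -> illegal
B mobility = 4
-- W to move --
(0,0): no bracket -> illegal
(0,1): no bracket -> illegal
(0,2): no bracket -> illegal
(1,0): no bracket -> illegal
(1,2): no bracket -> illegal
(1,3): no bracket -> illegal
(2,0): no bracket -> illegal
(2,1): flips 1 -> legal
(3,1): no bracket -> illegal
(3,4): no bracket -> illegal
(4,1): flips 1 -> legal
(4,2): flips 1 -> legal
(4,4): no bracket -> illegal
(5,2): no bracket -> illegal
(5,3): flips 2 -> legal
(5,4): no bracket -> illegal
W mobility = 4

Answer: B=4 W=4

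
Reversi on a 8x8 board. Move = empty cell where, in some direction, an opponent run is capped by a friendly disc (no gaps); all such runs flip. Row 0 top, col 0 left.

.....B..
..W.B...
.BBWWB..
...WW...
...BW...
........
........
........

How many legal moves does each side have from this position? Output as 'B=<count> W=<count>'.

Answer: B=7 W=10

Derivation:
-- B to move --
(0,1): no bracket -> illegal
(0,2): flips 1 -> legal
(0,3): flips 1 -> legal
(1,1): no bracket -> illegal
(1,3): flips 2 -> legal
(1,5): no bracket -> illegal
(3,2): flips 1 -> legal
(3,5): no bracket -> illegal
(4,2): no bracket -> illegal
(4,5): flips 1 -> legal
(5,3): no bracket -> illegal
(5,4): flips 3 -> legal
(5,5): flips 2 -> legal
B mobility = 7
-- W to move --
(0,3): no bracket -> illegal
(0,4): flips 1 -> legal
(0,6): no bracket -> illegal
(1,0): no bracket -> illegal
(1,1): flips 1 -> legal
(1,3): no bracket -> illegal
(1,5): no bracket -> illegal
(1,6): flips 1 -> legal
(2,0): flips 2 -> legal
(2,6): flips 1 -> legal
(3,0): flips 1 -> legal
(3,1): no bracket -> illegal
(3,2): flips 1 -> legal
(3,5): no bracket -> illegal
(3,6): no bracket -> illegal
(4,2): flips 1 -> legal
(5,2): flips 1 -> legal
(5,3): flips 1 -> legal
(5,4): no bracket -> illegal
W mobility = 10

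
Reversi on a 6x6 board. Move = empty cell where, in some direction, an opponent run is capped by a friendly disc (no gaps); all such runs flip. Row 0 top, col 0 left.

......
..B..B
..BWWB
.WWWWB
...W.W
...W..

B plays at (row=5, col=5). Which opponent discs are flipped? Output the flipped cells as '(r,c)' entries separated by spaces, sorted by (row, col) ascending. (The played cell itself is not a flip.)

Dir NW: first cell '.' (not opp) -> no flip
Dir N: opp run (4,5) capped by B -> flip
Dir NE: edge -> no flip
Dir W: first cell '.' (not opp) -> no flip
Dir E: edge -> no flip
Dir SW: edge -> no flip
Dir S: edge -> no flip
Dir SE: edge -> no flip

Answer: (4,5)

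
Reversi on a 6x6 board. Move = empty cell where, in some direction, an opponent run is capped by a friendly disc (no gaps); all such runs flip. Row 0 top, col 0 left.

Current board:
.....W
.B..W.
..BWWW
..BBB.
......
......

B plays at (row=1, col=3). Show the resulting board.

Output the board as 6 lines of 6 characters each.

Place B at (1,3); scan 8 dirs for brackets.
Dir NW: first cell '.' (not opp) -> no flip
Dir N: first cell '.' (not opp) -> no flip
Dir NE: first cell '.' (not opp) -> no flip
Dir W: first cell '.' (not opp) -> no flip
Dir E: opp run (1,4), next='.' -> no flip
Dir SW: first cell 'B' (not opp) -> no flip
Dir S: opp run (2,3) capped by B -> flip
Dir SE: opp run (2,4), next='.' -> no flip
All flips: (2,3)

Answer: .....W
.B.BW.
..BBWW
..BBB.
......
......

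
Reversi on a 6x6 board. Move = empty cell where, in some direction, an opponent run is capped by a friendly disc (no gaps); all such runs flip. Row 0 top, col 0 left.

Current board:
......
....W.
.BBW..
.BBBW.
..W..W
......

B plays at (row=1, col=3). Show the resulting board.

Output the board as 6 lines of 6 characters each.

Place B at (1,3); scan 8 dirs for brackets.
Dir NW: first cell '.' (not opp) -> no flip
Dir N: first cell '.' (not opp) -> no flip
Dir NE: first cell '.' (not opp) -> no flip
Dir W: first cell '.' (not opp) -> no flip
Dir E: opp run (1,4), next='.' -> no flip
Dir SW: first cell 'B' (not opp) -> no flip
Dir S: opp run (2,3) capped by B -> flip
Dir SE: first cell '.' (not opp) -> no flip
All flips: (2,3)

Answer: ......
...BW.
.BBB..
.BBBW.
..W..W
......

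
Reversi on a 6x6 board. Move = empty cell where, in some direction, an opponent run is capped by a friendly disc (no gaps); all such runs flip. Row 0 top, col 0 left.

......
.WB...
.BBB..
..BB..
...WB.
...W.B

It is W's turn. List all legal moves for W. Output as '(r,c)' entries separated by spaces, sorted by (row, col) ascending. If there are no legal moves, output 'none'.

Answer: (1,0) (1,3) (3,1) (3,5) (4,5)

Derivation:
(0,1): no bracket -> illegal
(0,2): no bracket -> illegal
(0,3): no bracket -> illegal
(1,0): flips 2 -> legal
(1,3): flips 3 -> legal
(1,4): no bracket -> illegal
(2,0): no bracket -> illegal
(2,4): no bracket -> illegal
(3,0): no bracket -> illegal
(3,1): flips 1 -> legal
(3,4): no bracket -> illegal
(3,5): flips 1 -> legal
(4,1): no bracket -> illegal
(4,2): no bracket -> illegal
(4,5): flips 1 -> legal
(5,4): no bracket -> illegal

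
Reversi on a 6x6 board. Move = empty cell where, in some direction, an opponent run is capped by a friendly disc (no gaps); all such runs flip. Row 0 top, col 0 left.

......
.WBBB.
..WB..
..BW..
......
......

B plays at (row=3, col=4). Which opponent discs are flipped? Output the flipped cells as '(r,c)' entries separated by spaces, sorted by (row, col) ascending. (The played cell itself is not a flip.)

Dir NW: first cell 'B' (not opp) -> no flip
Dir N: first cell '.' (not opp) -> no flip
Dir NE: first cell '.' (not opp) -> no flip
Dir W: opp run (3,3) capped by B -> flip
Dir E: first cell '.' (not opp) -> no flip
Dir SW: first cell '.' (not opp) -> no flip
Dir S: first cell '.' (not opp) -> no flip
Dir SE: first cell '.' (not opp) -> no flip

Answer: (3,3)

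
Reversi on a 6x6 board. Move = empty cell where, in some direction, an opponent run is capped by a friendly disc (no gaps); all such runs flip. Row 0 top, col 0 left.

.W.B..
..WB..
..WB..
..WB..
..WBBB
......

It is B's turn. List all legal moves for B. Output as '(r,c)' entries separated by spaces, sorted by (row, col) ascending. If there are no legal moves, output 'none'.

Answer: (1,1) (2,1) (3,1) (4,1) (5,1)

Derivation:
(0,0): no bracket -> illegal
(0,2): no bracket -> illegal
(1,0): no bracket -> illegal
(1,1): flips 2 -> legal
(2,1): flips 3 -> legal
(3,1): flips 2 -> legal
(4,1): flips 2 -> legal
(5,1): flips 1 -> legal
(5,2): no bracket -> illegal
(5,3): no bracket -> illegal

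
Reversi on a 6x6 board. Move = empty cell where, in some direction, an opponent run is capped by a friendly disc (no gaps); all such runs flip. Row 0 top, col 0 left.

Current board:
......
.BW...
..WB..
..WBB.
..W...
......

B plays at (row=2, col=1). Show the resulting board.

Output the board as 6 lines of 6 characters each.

Answer: ......
.BW...
.BBB..
..WBB.
..W...
......

Derivation:
Place B at (2,1); scan 8 dirs for brackets.
Dir NW: first cell '.' (not opp) -> no flip
Dir N: first cell 'B' (not opp) -> no flip
Dir NE: opp run (1,2), next='.' -> no flip
Dir W: first cell '.' (not opp) -> no flip
Dir E: opp run (2,2) capped by B -> flip
Dir SW: first cell '.' (not opp) -> no flip
Dir S: first cell '.' (not opp) -> no flip
Dir SE: opp run (3,2), next='.' -> no flip
All flips: (2,2)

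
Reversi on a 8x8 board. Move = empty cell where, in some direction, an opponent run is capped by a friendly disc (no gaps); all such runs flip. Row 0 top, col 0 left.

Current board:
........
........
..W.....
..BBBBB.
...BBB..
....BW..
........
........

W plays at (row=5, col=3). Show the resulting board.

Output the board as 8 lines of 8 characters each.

Place W at (5,3); scan 8 dirs for brackets.
Dir NW: first cell '.' (not opp) -> no flip
Dir N: opp run (4,3) (3,3), next='.' -> no flip
Dir NE: opp run (4,4) (3,5), next='.' -> no flip
Dir W: first cell '.' (not opp) -> no flip
Dir E: opp run (5,4) capped by W -> flip
Dir SW: first cell '.' (not opp) -> no flip
Dir S: first cell '.' (not opp) -> no flip
Dir SE: first cell '.' (not opp) -> no flip
All flips: (5,4)

Answer: ........
........
..W.....
..BBBBB.
...BBB..
...WWW..
........
........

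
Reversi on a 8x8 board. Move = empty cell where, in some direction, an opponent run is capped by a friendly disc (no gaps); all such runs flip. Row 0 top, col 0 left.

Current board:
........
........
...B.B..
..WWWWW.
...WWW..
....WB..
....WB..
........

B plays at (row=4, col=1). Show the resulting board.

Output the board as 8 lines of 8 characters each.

Answer: ........
........
...B.B..
..BWWWW.
.B.WWW..
....WB..
....WB..
........

Derivation:
Place B at (4,1); scan 8 dirs for brackets.
Dir NW: first cell '.' (not opp) -> no flip
Dir N: first cell '.' (not opp) -> no flip
Dir NE: opp run (3,2) capped by B -> flip
Dir W: first cell '.' (not opp) -> no flip
Dir E: first cell '.' (not opp) -> no flip
Dir SW: first cell '.' (not opp) -> no flip
Dir S: first cell '.' (not opp) -> no flip
Dir SE: first cell '.' (not opp) -> no flip
All flips: (3,2)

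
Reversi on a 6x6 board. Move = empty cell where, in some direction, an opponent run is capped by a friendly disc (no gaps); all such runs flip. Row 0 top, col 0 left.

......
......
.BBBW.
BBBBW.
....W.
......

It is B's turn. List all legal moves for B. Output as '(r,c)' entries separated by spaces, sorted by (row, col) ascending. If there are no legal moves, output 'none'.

(1,3): no bracket -> illegal
(1,4): no bracket -> illegal
(1,5): flips 1 -> legal
(2,5): flips 1 -> legal
(3,5): flips 1 -> legal
(4,3): no bracket -> illegal
(4,5): flips 1 -> legal
(5,3): no bracket -> illegal
(5,4): no bracket -> illegal
(5,5): flips 1 -> legal

Answer: (1,5) (2,5) (3,5) (4,5) (5,5)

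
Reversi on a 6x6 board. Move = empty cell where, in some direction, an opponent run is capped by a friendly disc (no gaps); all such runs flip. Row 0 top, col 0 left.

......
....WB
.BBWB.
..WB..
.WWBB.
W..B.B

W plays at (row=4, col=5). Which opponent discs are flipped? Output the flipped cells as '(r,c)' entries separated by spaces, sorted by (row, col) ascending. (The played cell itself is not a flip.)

Dir NW: first cell '.' (not opp) -> no flip
Dir N: first cell '.' (not opp) -> no flip
Dir NE: edge -> no flip
Dir W: opp run (4,4) (4,3) capped by W -> flip
Dir E: edge -> no flip
Dir SW: first cell '.' (not opp) -> no flip
Dir S: opp run (5,5), next=edge -> no flip
Dir SE: edge -> no flip

Answer: (4,3) (4,4)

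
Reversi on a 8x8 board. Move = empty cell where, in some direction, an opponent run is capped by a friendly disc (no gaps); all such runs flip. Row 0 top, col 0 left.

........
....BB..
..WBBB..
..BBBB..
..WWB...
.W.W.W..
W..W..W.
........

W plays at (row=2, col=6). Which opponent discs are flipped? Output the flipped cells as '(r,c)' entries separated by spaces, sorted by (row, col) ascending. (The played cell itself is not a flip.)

Dir NW: opp run (1,5), next='.' -> no flip
Dir N: first cell '.' (not opp) -> no flip
Dir NE: first cell '.' (not opp) -> no flip
Dir W: opp run (2,5) (2,4) (2,3) capped by W -> flip
Dir E: first cell '.' (not opp) -> no flip
Dir SW: opp run (3,5) (4,4) capped by W -> flip
Dir S: first cell '.' (not opp) -> no flip
Dir SE: first cell '.' (not opp) -> no flip

Answer: (2,3) (2,4) (2,5) (3,5) (4,4)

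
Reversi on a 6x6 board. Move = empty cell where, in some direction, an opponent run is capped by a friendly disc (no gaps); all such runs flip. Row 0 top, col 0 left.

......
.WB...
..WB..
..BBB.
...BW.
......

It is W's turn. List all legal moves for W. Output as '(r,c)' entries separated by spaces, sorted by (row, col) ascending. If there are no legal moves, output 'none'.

Answer: (0,2) (1,3) (2,4) (4,2)

Derivation:
(0,1): no bracket -> illegal
(0,2): flips 1 -> legal
(0,3): no bracket -> illegal
(1,3): flips 1 -> legal
(1,4): no bracket -> illegal
(2,1): no bracket -> illegal
(2,4): flips 2 -> legal
(2,5): no bracket -> illegal
(3,1): no bracket -> illegal
(3,5): no bracket -> illegal
(4,1): no bracket -> illegal
(4,2): flips 2 -> legal
(4,5): no bracket -> illegal
(5,2): no bracket -> illegal
(5,3): no bracket -> illegal
(5,4): no bracket -> illegal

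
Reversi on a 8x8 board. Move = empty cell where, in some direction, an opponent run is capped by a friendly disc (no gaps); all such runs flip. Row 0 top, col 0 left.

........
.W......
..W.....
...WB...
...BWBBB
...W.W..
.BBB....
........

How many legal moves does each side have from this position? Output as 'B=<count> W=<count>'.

-- B to move --
(0,0): no bracket -> illegal
(0,1): no bracket -> illegal
(0,2): no bracket -> illegal
(1,0): no bracket -> illegal
(1,2): no bracket -> illegal
(1,3): no bracket -> illegal
(2,0): no bracket -> illegal
(2,1): no bracket -> illegal
(2,3): flips 1 -> legal
(2,4): no bracket -> illegal
(3,1): no bracket -> illegal
(3,2): flips 1 -> legal
(3,5): flips 2 -> legal
(4,2): no bracket -> illegal
(5,2): no bracket -> illegal
(5,4): flips 1 -> legal
(5,6): no bracket -> illegal
(6,4): flips 1 -> legal
(6,5): flips 1 -> legal
(6,6): no bracket -> illegal
B mobility = 6
-- W to move --
(2,3): no bracket -> illegal
(2,4): flips 1 -> legal
(2,5): no bracket -> illegal
(3,2): no bracket -> illegal
(3,5): flips 2 -> legal
(3,6): no bracket -> illegal
(3,7): flips 1 -> legal
(4,2): flips 1 -> legal
(5,0): no bracket -> illegal
(5,1): no bracket -> illegal
(5,2): no bracket -> illegal
(5,4): no bracket -> illegal
(5,6): no bracket -> illegal
(5,7): no bracket -> illegal
(6,0): no bracket -> illegal
(6,4): no bracket -> illegal
(7,0): no bracket -> illegal
(7,1): flips 1 -> legal
(7,2): no bracket -> illegal
(7,3): flips 1 -> legal
(7,4): no bracket -> illegal
W mobility = 6

Answer: B=6 W=6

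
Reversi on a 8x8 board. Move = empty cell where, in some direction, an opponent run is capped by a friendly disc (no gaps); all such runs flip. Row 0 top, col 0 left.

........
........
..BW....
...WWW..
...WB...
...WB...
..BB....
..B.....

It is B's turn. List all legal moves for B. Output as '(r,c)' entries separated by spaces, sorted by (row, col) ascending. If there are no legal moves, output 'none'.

(1,2): no bracket -> illegal
(1,3): flips 4 -> legal
(1,4): no bracket -> illegal
(2,4): flips 2 -> legal
(2,5): no bracket -> illegal
(2,6): flips 1 -> legal
(3,2): flips 1 -> legal
(3,6): no bracket -> illegal
(4,2): flips 1 -> legal
(4,5): no bracket -> illegal
(4,6): no bracket -> illegal
(5,2): flips 1 -> legal
(6,4): no bracket -> illegal

Answer: (1,3) (2,4) (2,6) (3,2) (4,2) (5,2)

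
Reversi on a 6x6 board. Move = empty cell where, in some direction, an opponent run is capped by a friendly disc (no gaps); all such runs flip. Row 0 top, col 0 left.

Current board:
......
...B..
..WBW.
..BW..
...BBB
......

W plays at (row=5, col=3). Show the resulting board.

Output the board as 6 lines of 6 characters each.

Place W at (5,3); scan 8 dirs for brackets.
Dir NW: first cell '.' (not opp) -> no flip
Dir N: opp run (4,3) capped by W -> flip
Dir NE: opp run (4,4), next='.' -> no flip
Dir W: first cell '.' (not opp) -> no flip
Dir E: first cell '.' (not opp) -> no flip
Dir SW: edge -> no flip
Dir S: edge -> no flip
Dir SE: edge -> no flip
All flips: (4,3)

Answer: ......
...B..
..WBW.
..BW..
...WBB
...W..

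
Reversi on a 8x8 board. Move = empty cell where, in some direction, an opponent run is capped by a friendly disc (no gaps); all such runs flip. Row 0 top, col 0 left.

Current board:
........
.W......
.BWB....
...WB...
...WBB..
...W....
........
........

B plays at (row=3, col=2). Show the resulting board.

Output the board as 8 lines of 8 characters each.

Answer: ........
.W......
.BWB....
..BBB...
...WBB..
...W....
........
........

Derivation:
Place B at (3,2); scan 8 dirs for brackets.
Dir NW: first cell 'B' (not opp) -> no flip
Dir N: opp run (2,2), next='.' -> no flip
Dir NE: first cell 'B' (not opp) -> no flip
Dir W: first cell '.' (not opp) -> no flip
Dir E: opp run (3,3) capped by B -> flip
Dir SW: first cell '.' (not opp) -> no flip
Dir S: first cell '.' (not opp) -> no flip
Dir SE: opp run (4,3), next='.' -> no flip
All flips: (3,3)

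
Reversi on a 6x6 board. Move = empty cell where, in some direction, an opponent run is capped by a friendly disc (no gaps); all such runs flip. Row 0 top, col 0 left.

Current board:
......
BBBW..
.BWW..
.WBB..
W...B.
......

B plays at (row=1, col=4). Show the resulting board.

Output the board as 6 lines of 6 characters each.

Place B at (1,4); scan 8 dirs for brackets.
Dir NW: first cell '.' (not opp) -> no flip
Dir N: first cell '.' (not opp) -> no flip
Dir NE: first cell '.' (not opp) -> no flip
Dir W: opp run (1,3) capped by B -> flip
Dir E: first cell '.' (not opp) -> no flip
Dir SW: opp run (2,3) capped by B -> flip
Dir S: first cell '.' (not opp) -> no flip
Dir SE: first cell '.' (not opp) -> no flip
All flips: (1,3) (2,3)

Answer: ......
BBBBB.
.BWB..
.WBB..
W...B.
......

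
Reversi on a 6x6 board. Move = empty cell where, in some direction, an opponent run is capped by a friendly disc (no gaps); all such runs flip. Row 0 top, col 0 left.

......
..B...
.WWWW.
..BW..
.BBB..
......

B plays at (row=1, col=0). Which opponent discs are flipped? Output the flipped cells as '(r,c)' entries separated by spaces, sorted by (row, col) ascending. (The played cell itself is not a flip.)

Answer: (2,1)

Derivation:
Dir NW: edge -> no flip
Dir N: first cell '.' (not opp) -> no flip
Dir NE: first cell '.' (not opp) -> no flip
Dir W: edge -> no flip
Dir E: first cell '.' (not opp) -> no flip
Dir SW: edge -> no flip
Dir S: first cell '.' (not opp) -> no flip
Dir SE: opp run (2,1) capped by B -> flip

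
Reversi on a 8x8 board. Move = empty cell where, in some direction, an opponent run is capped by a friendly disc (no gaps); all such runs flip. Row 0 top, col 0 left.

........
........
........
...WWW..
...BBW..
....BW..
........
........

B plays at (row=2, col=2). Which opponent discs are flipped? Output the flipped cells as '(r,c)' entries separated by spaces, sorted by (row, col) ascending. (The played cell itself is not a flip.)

Dir NW: first cell '.' (not opp) -> no flip
Dir N: first cell '.' (not opp) -> no flip
Dir NE: first cell '.' (not opp) -> no flip
Dir W: first cell '.' (not opp) -> no flip
Dir E: first cell '.' (not opp) -> no flip
Dir SW: first cell '.' (not opp) -> no flip
Dir S: first cell '.' (not opp) -> no flip
Dir SE: opp run (3,3) capped by B -> flip

Answer: (3,3)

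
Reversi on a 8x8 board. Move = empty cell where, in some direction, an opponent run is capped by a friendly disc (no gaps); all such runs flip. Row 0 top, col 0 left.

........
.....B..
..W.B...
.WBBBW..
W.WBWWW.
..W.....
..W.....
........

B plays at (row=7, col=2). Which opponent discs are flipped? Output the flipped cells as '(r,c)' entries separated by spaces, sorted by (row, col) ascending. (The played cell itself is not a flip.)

Dir NW: first cell '.' (not opp) -> no flip
Dir N: opp run (6,2) (5,2) (4,2) capped by B -> flip
Dir NE: first cell '.' (not opp) -> no flip
Dir W: first cell '.' (not opp) -> no flip
Dir E: first cell '.' (not opp) -> no flip
Dir SW: edge -> no flip
Dir S: edge -> no flip
Dir SE: edge -> no flip

Answer: (4,2) (5,2) (6,2)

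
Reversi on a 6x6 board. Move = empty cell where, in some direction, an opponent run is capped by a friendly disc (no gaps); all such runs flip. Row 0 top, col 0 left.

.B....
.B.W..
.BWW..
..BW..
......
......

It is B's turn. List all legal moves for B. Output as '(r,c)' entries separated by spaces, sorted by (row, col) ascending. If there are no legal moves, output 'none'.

Answer: (1,2) (1,4) (2,4) (3,4) (4,4)

Derivation:
(0,2): no bracket -> illegal
(0,3): no bracket -> illegal
(0,4): no bracket -> illegal
(1,2): flips 1 -> legal
(1,4): flips 1 -> legal
(2,4): flips 2 -> legal
(3,1): no bracket -> illegal
(3,4): flips 1 -> legal
(4,2): no bracket -> illegal
(4,3): no bracket -> illegal
(4,4): flips 2 -> legal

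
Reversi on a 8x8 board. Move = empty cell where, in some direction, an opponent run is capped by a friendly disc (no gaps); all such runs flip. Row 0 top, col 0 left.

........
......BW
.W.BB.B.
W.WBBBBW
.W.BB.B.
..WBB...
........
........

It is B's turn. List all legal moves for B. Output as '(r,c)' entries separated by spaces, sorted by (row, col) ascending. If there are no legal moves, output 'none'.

Answer: (1,0) (3,1) (5,0) (5,1) (6,1)

Derivation:
(0,6): no bracket -> illegal
(0,7): no bracket -> illegal
(1,0): flips 2 -> legal
(1,1): no bracket -> illegal
(1,2): no bracket -> illegal
(2,0): no bracket -> illegal
(2,2): no bracket -> illegal
(2,7): no bracket -> illegal
(3,1): flips 1 -> legal
(4,0): no bracket -> illegal
(4,2): no bracket -> illegal
(4,7): no bracket -> illegal
(5,0): flips 2 -> legal
(5,1): flips 1 -> legal
(6,1): flips 1 -> legal
(6,2): no bracket -> illegal
(6,3): no bracket -> illegal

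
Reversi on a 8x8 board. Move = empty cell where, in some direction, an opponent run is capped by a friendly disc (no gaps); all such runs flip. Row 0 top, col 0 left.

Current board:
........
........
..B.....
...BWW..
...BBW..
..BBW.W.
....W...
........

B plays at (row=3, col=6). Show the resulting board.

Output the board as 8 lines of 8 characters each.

Place B at (3,6); scan 8 dirs for brackets.
Dir NW: first cell '.' (not opp) -> no flip
Dir N: first cell '.' (not opp) -> no flip
Dir NE: first cell '.' (not opp) -> no flip
Dir W: opp run (3,5) (3,4) capped by B -> flip
Dir E: first cell '.' (not opp) -> no flip
Dir SW: opp run (4,5) (5,4), next='.' -> no flip
Dir S: first cell '.' (not opp) -> no flip
Dir SE: first cell '.' (not opp) -> no flip
All flips: (3,4) (3,5)

Answer: ........
........
..B.....
...BBBB.
...BBW..
..BBW.W.
....W...
........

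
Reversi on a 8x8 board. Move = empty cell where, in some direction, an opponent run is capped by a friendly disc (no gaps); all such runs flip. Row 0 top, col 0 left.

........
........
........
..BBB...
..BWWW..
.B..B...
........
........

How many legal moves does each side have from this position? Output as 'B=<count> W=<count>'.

Answer: B=6 W=9

Derivation:
-- B to move --
(3,5): no bracket -> illegal
(3,6): flips 1 -> legal
(4,6): flips 3 -> legal
(5,2): flips 1 -> legal
(5,3): flips 1 -> legal
(5,5): flips 1 -> legal
(5,6): flips 1 -> legal
B mobility = 6
-- W to move --
(2,1): flips 1 -> legal
(2,2): flips 1 -> legal
(2,3): flips 2 -> legal
(2,4): flips 1 -> legal
(2,5): flips 1 -> legal
(3,1): no bracket -> illegal
(3,5): no bracket -> illegal
(4,0): no bracket -> illegal
(4,1): flips 1 -> legal
(5,0): no bracket -> illegal
(5,2): no bracket -> illegal
(5,3): no bracket -> illegal
(5,5): no bracket -> illegal
(6,0): no bracket -> illegal
(6,1): no bracket -> illegal
(6,2): no bracket -> illegal
(6,3): flips 1 -> legal
(6,4): flips 1 -> legal
(6,5): flips 1 -> legal
W mobility = 9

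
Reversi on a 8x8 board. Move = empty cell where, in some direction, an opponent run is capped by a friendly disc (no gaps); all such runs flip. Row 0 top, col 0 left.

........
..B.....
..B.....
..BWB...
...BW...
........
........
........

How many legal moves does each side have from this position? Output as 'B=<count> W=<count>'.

Answer: B=4 W=6

Derivation:
-- B to move --
(2,3): flips 1 -> legal
(2,4): no bracket -> illegal
(3,5): no bracket -> illegal
(4,2): no bracket -> illegal
(4,5): flips 1 -> legal
(5,3): no bracket -> illegal
(5,4): flips 1 -> legal
(5,5): flips 2 -> legal
B mobility = 4
-- W to move --
(0,1): no bracket -> illegal
(0,2): no bracket -> illegal
(0,3): no bracket -> illegal
(1,1): flips 1 -> legal
(1,3): no bracket -> illegal
(2,1): no bracket -> illegal
(2,3): no bracket -> illegal
(2,4): flips 1 -> legal
(2,5): no bracket -> illegal
(3,1): flips 1 -> legal
(3,5): flips 1 -> legal
(4,1): no bracket -> illegal
(4,2): flips 1 -> legal
(4,5): no bracket -> illegal
(5,2): no bracket -> illegal
(5,3): flips 1 -> legal
(5,4): no bracket -> illegal
W mobility = 6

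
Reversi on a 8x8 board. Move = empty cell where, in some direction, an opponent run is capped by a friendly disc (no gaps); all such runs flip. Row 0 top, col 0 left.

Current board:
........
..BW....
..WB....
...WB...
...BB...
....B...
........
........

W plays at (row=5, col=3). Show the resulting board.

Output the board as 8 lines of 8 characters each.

Place W at (5,3); scan 8 dirs for brackets.
Dir NW: first cell '.' (not opp) -> no flip
Dir N: opp run (4,3) capped by W -> flip
Dir NE: opp run (4,4), next='.' -> no flip
Dir W: first cell '.' (not opp) -> no flip
Dir E: opp run (5,4), next='.' -> no flip
Dir SW: first cell '.' (not opp) -> no flip
Dir S: first cell '.' (not opp) -> no flip
Dir SE: first cell '.' (not opp) -> no flip
All flips: (4,3)

Answer: ........
..BW....
..WB....
...WB...
...WB...
...WB...
........
........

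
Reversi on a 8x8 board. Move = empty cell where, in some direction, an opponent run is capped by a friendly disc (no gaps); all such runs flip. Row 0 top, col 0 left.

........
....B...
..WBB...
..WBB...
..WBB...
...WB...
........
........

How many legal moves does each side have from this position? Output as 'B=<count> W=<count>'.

Answer: B=8 W=8

Derivation:
-- B to move --
(1,1): flips 1 -> legal
(1,2): no bracket -> illegal
(1,3): no bracket -> illegal
(2,1): flips 2 -> legal
(3,1): flips 1 -> legal
(4,1): flips 2 -> legal
(5,1): flips 1 -> legal
(5,2): flips 1 -> legal
(6,2): flips 1 -> legal
(6,3): flips 1 -> legal
(6,4): no bracket -> illegal
B mobility = 8
-- W to move --
(0,3): no bracket -> illegal
(0,4): no bracket -> illegal
(0,5): flips 2 -> legal
(1,2): no bracket -> illegal
(1,3): flips 3 -> legal
(1,5): flips 2 -> legal
(2,5): flips 2 -> legal
(3,5): flips 3 -> legal
(4,5): flips 2 -> legal
(5,2): no bracket -> illegal
(5,5): flips 3 -> legal
(6,3): no bracket -> illegal
(6,4): no bracket -> illegal
(6,5): flips 2 -> legal
W mobility = 8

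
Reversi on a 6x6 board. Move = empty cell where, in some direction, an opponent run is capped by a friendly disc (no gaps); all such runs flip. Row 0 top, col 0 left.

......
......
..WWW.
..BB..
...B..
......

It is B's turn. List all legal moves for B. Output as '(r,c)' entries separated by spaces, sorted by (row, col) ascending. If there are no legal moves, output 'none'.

(1,1): flips 1 -> legal
(1,2): flips 1 -> legal
(1,3): flips 1 -> legal
(1,4): flips 1 -> legal
(1,5): flips 1 -> legal
(2,1): no bracket -> illegal
(2,5): no bracket -> illegal
(3,1): no bracket -> illegal
(3,4): no bracket -> illegal
(3,5): no bracket -> illegal

Answer: (1,1) (1,2) (1,3) (1,4) (1,5)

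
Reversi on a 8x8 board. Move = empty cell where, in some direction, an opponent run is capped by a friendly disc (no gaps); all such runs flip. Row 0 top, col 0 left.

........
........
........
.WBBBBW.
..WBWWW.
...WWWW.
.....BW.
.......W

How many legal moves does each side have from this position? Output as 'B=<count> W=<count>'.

Answer: B=11 W=10

Derivation:
-- B to move --
(2,0): no bracket -> illegal
(2,1): no bracket -> illegal
(2,2): no bracket -> illegal
(2,5): no bracket -> illegal
(2,6): no bracket -> illegal
(2,7): no bracket -> illegal
(3,0): flips 1 -> legal
(3,7): flips 1 -> legal
(4,0): no bracket -> illegal
(4,1): flips 1 -> legal
(4,7): flips 4 -> legal
(5,1): flips 1 -> legal
(5,2): flips 1 -> legal
(5,7): flips 1 -> legal
(6,2): flips 2 -> legal
(6,3): flips 1 -> legal
(6,4): flips 2 -> legal
(6,7): flips 3 -> legal
(7,5): no bracket -> illegal
(7,6): no bracket -> illegal
B mobility = 11
-- W to move --
(2,1): flips 2 -> legal
(2,2): flips 2 -> legal
(2,3): flips 3 -> legal
(2,4): flips 3 -> legal
(2,5): flips 1 -> legal
(2,6): flips 1 -> legal
(4,1): no bracket -> illegal
(5,2): no bracket -> illegal
(6,4): flips 1 -> legal
(7,4): flips 1 -> legal
(7,5): flips 1 -> legal
(7,6): flips 1 -> legal
W mobility = 10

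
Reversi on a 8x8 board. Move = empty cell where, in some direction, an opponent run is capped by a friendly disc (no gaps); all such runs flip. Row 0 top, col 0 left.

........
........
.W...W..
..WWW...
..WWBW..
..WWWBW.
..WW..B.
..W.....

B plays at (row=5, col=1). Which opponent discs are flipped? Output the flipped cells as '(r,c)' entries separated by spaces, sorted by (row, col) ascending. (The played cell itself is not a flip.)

Dir NW: first cell '.' (not opp) -> no flip
Dir N: first cell '.' (not opp) -> no flip
Dir NE: opp run (4,2) (3,3), next='.' -> no flip
Dir W: first cell '.' (not opp) -> no flip
Dir E: opp run (5,2) (5,3) (5,4) capped by B -> flip
Dir SW: first cell '.' (not opp) -> no flip
Dir S: first cell '.' (not opp) -> no flip
Dir SE: opp run (6,2), next='.' -> no flip

Answer: (5,2) (5,3) (5,4)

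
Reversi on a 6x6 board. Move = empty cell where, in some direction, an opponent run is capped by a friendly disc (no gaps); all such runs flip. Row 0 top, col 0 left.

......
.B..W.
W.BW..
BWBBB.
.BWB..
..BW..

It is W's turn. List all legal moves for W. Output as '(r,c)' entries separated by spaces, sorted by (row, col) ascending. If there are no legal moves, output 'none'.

(0,0): no bracket -> illegal
(0,1): no bracket -> illegal
(0,2): flips 1 -> legal
(1,0): no bracket -> illegal
(1,2): flips 2 -> legal
(1,3): flips 1 -> legal
(2,1): flips 1 -> legal
(2,4): flips 1 -> legal
(2,5): no bracket -> illegal
(3,5): flips 3 -> legal
(4,0): flips 2 -> legal
(4,4): flips 1 -> legal
(4,5): flips 1 -> legal
(5,0): flips 2 -> legal
(5,1): flips 2 -> legal
(5,4): no bracket -> illegal

Answer: (0,2) (1,2) (1,3) (2,1) (2,4) (3,5) (4,0) (4,4) (4,5) (5,0) (5,1)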